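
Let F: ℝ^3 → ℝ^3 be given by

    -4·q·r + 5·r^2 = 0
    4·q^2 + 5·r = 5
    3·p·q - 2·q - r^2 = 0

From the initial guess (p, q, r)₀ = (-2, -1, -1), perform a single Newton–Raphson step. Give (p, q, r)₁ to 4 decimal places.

(2.9048, -2.1071, -1.5714)

At (-2, -1, -1): F = (1.0000, -6.0000, 7.0000).
Jacobian J = [[0, -4·r, -4·q + 10·r], [0, 8·q, 5], [3·q, 3·p - 2, -2·r]].
At the point, J = [[0.0000, 4.0000, -6.0000], [0.0000, -8.0000, 5.0000], [-3.0000, -8.0000, 2.0000]] (det J = 84.0000).
Solving J·Δ = −F gives Δ = (4.9048, -1.1071, -0.5714).
Then the next iterate is (p, q, r)₁ = (2.9048, -2.1071, -1.5714).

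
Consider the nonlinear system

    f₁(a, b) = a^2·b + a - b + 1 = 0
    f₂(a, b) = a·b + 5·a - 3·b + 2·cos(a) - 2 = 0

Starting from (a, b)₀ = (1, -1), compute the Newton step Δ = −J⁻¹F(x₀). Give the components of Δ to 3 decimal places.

(2.000, 5.357)

At (1, -1): F = (2.000, 6.08060).
Jacobian J = [[2·a·b + 1, a^2 - 1], [b - 2·sin(a) + 5, a - 3]].
At the point, J = [[-1.000, 0.000], [2.31706, -2.000]] (det J = 2.000).
Solving J·Δ = −F gives Δ = (2.000, 5.357).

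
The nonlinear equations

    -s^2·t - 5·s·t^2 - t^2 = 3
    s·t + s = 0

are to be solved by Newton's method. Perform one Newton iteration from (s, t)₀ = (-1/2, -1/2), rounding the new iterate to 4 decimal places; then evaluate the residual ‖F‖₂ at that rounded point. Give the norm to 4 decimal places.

At (-1/2, -1/2): F = (-2.5000, -0.2500).
Jacobian J = [[-2·s·t - 5·t^2, -s^2 - 10·s·t - 2·t], [t + 1, s]].
At the point, J = [[-1.7500, -1.7500], [0.5000, -0.5000]] (det J = 1.7500).
Solving J·Δ = −F gives Δ = (-0.4643, -0.9643).
Then the next iterate is (s, t)₁ = (-0.9643, -1.4643).
Re-evaluating at (-0.9643, -1.4643): F = (6.555578, 0.447724), so ‖F‖₂ = 6.5708.

6.5708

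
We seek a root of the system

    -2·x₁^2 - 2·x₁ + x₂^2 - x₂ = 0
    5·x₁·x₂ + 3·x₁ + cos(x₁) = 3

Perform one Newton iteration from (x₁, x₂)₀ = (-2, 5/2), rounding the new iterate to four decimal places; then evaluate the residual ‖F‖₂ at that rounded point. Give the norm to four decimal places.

8.9517

At (-2, 5/2): F = (-0.2500, -34.416147).
Jacobian J = [[-4·x₁ - 2, 2·x₂ - 1], [5·x₂ - sin(x₁) + 3, 5·x₁]].
At the point, J = [[6.0000, 4.0000], [16.409297, -10.0000]] (det J = -125.637190).
Solving J·Δ = −F gives Δ = (1.1156, -1.6109).
Then the next iterate is (x₁, x₂)₁ = (-0.8844, 0.8891).
Re-evaluating at (-0.8844, 0.8891): F = (0.105872, -8.951046), so ‖F‖₂ = 8.9517.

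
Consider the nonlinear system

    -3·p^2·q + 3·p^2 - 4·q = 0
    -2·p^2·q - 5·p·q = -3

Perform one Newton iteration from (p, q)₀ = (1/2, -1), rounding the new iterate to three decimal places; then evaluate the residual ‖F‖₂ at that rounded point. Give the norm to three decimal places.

At (1/2, -1): F = (5.500, 6.000).
Jacobian J = [[-6·p·q + 6·p, -3·p^2 - 4], [-4·p·q - 5·q, -2·p^2 - 5·p]].
At the point, J = [[6.000, -4.750], [7.000, -3.000]] (det J = 15.250).
Solving J·Δ = −F gives Δ = (-0.787, 0.164).
Then the next iterate is (p, q)₁ = (-0.287, -0.836).
Re-evaluating at (-0.287, -0.836): F = (3.79769, 1.93806), so ‖F‖₂ = 4.264.

4.264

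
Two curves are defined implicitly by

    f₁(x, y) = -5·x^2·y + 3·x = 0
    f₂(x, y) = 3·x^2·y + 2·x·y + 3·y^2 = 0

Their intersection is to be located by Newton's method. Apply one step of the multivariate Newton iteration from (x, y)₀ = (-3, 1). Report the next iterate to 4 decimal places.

(-0.7895, 1.4211)

At (-3, 1): F = (-54.0000, 24.0000).
Jacobian J = [[-10·x·y + 3, -5·x^2], [6·x·y + 2·y, 3·x^2 + 2·x + 6·y]].
At the point, J = [[33.0000, -45.0000], [-16.0000, 27.0000]] (det J = 171.0000).
Solving J·Δ = −F gives Δ = (2.2105, 0.4211).
Then the next iterate is (x, y)₁ = (-0.7895, 1.4211).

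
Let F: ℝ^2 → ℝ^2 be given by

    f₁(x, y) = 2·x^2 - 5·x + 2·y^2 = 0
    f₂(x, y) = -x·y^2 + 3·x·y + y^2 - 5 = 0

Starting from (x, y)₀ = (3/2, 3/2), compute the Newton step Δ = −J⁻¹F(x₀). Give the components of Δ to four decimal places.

(0.0714, -0.2619)

At (3/2, 3/2): F = (1.5000, 0.6250).
Jacobian J = [[4·x - 5, 4·y], [-y^2 + 3·y, -2·x·y + 3·x + 2·y]].
At the point, J = [[1.0000, 6.0000], [2.2500, 3.0000]] (det J = -10.5000).
Solving J·Δ = −F gives Δ = (0.0714, -0.2619).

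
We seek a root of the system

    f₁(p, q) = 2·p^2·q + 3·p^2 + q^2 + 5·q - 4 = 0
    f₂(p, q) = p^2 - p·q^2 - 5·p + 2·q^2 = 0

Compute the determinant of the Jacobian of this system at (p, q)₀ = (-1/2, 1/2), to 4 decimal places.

30.6250

J = [[4·p·q + 6·p, 2·p^2 + 2·q + 5], [2·p - q^2 - 5, -2·p·q + 4·q]].
At the point, J = [[-4.0000, 6.5000], [-6.2500, 2.5000]].
det J = 30.6250.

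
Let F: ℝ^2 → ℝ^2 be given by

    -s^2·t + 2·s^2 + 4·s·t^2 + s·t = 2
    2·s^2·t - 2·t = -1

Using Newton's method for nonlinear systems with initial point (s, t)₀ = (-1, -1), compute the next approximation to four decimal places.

(-1.2500, -0.7917)

At (-1, -1): F = (-2.0000, 1.0000).
Jacobian J = [[-2·s·t + 4·s + 4·t^2 + t, -s^2 + 8·s·t + s], [4·s·t, 2·s^2 - 2]].
At the point, J = [[-3.0000, 6.0000], [4.0000, 0.0000]] (det J = -24.0000).
Solving J·Δ = −F gives Δ = (-0.2500, 0.2083).
Then the next iterate is (s, t)₁ = (-1.2500, -0.7917).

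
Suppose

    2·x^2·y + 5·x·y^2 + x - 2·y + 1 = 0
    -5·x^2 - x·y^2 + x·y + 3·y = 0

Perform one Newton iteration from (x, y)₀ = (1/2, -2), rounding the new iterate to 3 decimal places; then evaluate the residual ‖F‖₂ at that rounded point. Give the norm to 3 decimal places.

At (1/2, -2): F = (14.500, -10.250).
Jacobian J = [[4·x·y + 5·y^2 + 1, 2·x^2 + 10·x·y - 2], [-10·x - y^2 + y, -2·x·y + x + 3]].
At the point, J = [[17.000, -11.500], [-11.000, 5.500]] (det J = -33.000).
Solving J·Δ = −F gives Δ = (-1.155, -0.447).
Then the next iterate is (x, y)₁ = (-0.655, -2.447).
Re-evaluating at (-0.655, -2.447): F = (-16.47072, -3.96133), so ‖F‖₂ = 16.940.

16.940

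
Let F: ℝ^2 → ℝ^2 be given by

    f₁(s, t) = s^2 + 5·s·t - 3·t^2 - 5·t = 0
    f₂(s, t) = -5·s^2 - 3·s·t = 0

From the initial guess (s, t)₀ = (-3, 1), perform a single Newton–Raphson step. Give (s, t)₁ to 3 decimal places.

(-1.468, 0.403)

At (-3, 1): F = (-14.000, -36.000).
Jacobian J = [[2·s + 5·t, 5·s - 6·t - 5], [-10·s - 3·t, -3·s]].
At the point, J = [[-1.000, -26.000], [27.000, 9.000]] (det J = 693.000).
Solving J·Δ = −F gives Δ = (1.532, -0.597).
Then the next iterate is (s, t)₁ = (-1.468, 0.403).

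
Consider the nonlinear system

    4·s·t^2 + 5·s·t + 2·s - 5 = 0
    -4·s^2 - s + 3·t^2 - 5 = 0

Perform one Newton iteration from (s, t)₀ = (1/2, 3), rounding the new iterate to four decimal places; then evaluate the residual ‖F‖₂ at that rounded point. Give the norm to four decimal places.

6.5639

At (1/2, 3): F = (21.5000, 20.5000).
Jacobian J = [[4·t^2 + 5·t + 2, 8·s·t + 5·s], [-8·s - 1, 6·t]].
At the point, J = [[53.0000, 14.5000], [-5.0000, 18.0000]] (det J = 1026.5000).
Solving J·Δ = −F gives Δ = (-0.0874, -1.1632).
Then the next iterate is (s, t)₁ = (0.4126, 1.8368).
Re-evaluating at (0.4126, 1.8368): F = (5.182694, 4.027948), so ‖F‖₂ = 6.5639.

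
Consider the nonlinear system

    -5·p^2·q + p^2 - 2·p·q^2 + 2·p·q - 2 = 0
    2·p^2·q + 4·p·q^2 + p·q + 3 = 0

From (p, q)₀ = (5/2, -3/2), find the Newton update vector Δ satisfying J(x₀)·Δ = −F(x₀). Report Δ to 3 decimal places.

(-0.742, 0.571)

At (5/2, -3/2): F = (32.375, 3.000).
Jacobian J = [[-10·p·q + 2·p - 2·q^2 + 2·q, -5·p^2 - 4·p·q + 2·p], [4·p·q + 4·q^2 + q, 2·p^2 + 8·p·q + p]].
At the point, J = [[35.000, -11.250], [-7.500, -15.000]] (det J = -609.375).
Solving J·Δ = −F gives Δ = (-0.742, 0.571).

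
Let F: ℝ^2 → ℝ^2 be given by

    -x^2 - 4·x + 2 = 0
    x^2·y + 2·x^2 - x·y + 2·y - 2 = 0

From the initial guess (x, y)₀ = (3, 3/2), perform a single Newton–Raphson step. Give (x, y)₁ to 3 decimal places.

(1.100, 2.631)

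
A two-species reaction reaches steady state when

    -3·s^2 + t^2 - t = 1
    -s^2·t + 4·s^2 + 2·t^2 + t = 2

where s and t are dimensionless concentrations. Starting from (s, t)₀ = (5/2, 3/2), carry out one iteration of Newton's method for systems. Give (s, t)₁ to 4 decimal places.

(1.0241, -0.0690)

At (5/2, 3/2): F = (-19.0000, 19.6250).
Jacobian J = [[-6·s, 2·t - 1], [-2·s·t + 8·s, -s^2 + 4·t + 1]].
At the point, J = [[-15.0000, 2.0000], [12.5000, 0.7500]] (det J = -36.2500).
Solving J·Δ = −F gives Δ = (-1.4759, -1.5690).
Then the next iterate is (s, t)₁ = (1.0241, -0.0690).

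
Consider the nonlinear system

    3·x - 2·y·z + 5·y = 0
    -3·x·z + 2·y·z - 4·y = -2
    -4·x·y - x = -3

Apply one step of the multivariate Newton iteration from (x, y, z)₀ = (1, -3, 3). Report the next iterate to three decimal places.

At (1, -3, 3): F = (6.000, -13.000, 14.000).
Jacobian J = [[3, -2·z + 5, -2·y], [-3·z, 2·z - 4, -3·x + 2·y], [-4·y - 1, -4·x, 0]].
At the point, J = [[3.000, -1.000, 6.000], [-9.000, 2.000, -9.000], [11.000, -4.000, 0.000]] (det J = 75.000).
Solving J·Δ = −F gives Δ = (-0.720, 1.520, -0.387).
Then the next iterate is (x, y, z)₁ = (0.280, -1.480, 2.613).

(0.280, -1.480, 2.613)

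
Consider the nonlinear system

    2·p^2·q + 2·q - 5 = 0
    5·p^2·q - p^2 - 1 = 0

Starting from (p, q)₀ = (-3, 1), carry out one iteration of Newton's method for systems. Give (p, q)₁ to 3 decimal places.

(-3.417, 0.000)

At (-3, 1): F = (15.000, 35.000).
Jacobian J = [[4·p·q, 2·p^2 + 2], [10·p·q - 2·p, 5·p^2]].
At the point, J = [[-12.000, 20.000], [-24.000, 45.000]] (det J = -60.000).
Solving J·Δ = −F gives Δ = (-0.417, -1.000).
Then the next iterate is (p, q)₁ = (-3.417, 0.000).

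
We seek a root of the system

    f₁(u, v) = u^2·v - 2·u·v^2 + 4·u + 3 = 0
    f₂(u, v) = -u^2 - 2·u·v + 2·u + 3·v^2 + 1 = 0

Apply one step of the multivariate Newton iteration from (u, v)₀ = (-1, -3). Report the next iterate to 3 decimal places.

At (-1, -3): F = (14.000, 19.000).
Jacobian J = [[2·u·v - 2·v^2 + 4, u^2 - 4·u·v], [-2·u - 2·v + 2, -2·u + 6·v]].
At the point, J = [[-8.000, -11.000], [10.000, -16.000]] (det J = 238.000).
Solving J·Δ = −F gives Δ = (0.063, 1.227).
Then the next iterate is (u, v)₁ = (-0.937, -1.773).

(-0.937, -1.773)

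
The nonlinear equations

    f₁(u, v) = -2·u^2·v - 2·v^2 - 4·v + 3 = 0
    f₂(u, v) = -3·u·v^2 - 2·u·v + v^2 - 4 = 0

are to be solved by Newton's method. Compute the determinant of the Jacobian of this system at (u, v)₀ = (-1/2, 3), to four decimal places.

-448.5000

J = [[-4·u·v, -2·u^2 - 4·v - 4], [-3·v^2 - 2·v, -6·u·v - 2·u + 2·v]].
At the point, J = [[6.0000, -16.5000], [-33.0000, 16.0000]].
det J = -448.5000.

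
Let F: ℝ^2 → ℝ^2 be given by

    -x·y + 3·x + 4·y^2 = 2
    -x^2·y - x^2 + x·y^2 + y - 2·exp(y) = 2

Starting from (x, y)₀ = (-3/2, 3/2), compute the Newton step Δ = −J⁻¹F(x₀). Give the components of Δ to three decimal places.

(1.167, -0.482)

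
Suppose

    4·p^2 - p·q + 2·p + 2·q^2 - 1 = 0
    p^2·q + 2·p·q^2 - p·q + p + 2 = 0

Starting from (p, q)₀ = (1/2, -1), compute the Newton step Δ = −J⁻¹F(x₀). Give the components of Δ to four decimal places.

At (1/2, -1): F = (3.5000, 3.7500).
Jacobian J = [[8·p - q + 2, -p + 4·q], [2·p·q + 2·q^2 - q + 1, p^2 + 4·p·q - p]].
At the point, J = [[7.0000, -4.5000], [3.0000, -2.2500]] (det J = -2.2500).
Solving J·Δ = −F gives Δ = (4.0000, 7.0000).

(4.0000, 7.0000)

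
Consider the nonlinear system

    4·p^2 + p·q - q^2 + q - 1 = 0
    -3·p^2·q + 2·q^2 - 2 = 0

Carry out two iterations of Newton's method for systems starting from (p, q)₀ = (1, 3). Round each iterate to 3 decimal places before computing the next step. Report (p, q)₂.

(7.229, 3.070)

At (1, 3): F = (0.000, 7.000).
Jacobian J = [[8·p + q, p - 2·q + 1], [-6·p·q, -3·p^2 + 4·q]].
At the point, J = [[11.000, -4.000], [-18.000, 9.000]] (det J = 27.000).
Solving J·Δ = −F gives Δ = (-1.037, -2.852).
Then the next iterate is (p, q)₁ = (-0.037, 0.148).
Round to (-0.037, 0.148) and repeat: F = (-0.87390, -1.95680), J = [[-0.148, 0.667], [0.03286, 0.58789]].
Δ = (7.266, 2.922), so (p, q)₂ = (7.229, 3.070).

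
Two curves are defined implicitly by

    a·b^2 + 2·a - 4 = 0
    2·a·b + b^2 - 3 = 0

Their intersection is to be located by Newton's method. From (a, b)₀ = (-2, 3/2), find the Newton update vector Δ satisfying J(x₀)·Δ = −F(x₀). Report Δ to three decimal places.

(2.036, -0.641)

At (-2, 3/2): F = (-12.500, -6.750).
Jacobian J = [[b^2 + 2, 2·a·b], [2·b, 2·a + 2·b]].
At the point, J = [[4.250, -6.000], [3.000, -1.000]] (det J = 13.750).
Solving J·Δ = −F gives Δ = (2.036, -0.641).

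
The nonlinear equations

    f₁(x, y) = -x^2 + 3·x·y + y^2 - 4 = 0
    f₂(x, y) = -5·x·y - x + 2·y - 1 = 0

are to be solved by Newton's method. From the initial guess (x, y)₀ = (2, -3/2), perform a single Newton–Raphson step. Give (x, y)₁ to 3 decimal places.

(0.124, -1.899)

At (2, -3/2): F = (-14.750, 9.000).
Jacobian J = [[-2·x + 3·y, 3·x + 2·y], [-5·y - 1, -5·x + 2]].
At the point, J = [[-8.500, 3.000], [6.500, -8.000]] (det J = 48.500).
Solving J·Δ = −F gives Δ = (-1.876, -0.399).
Then the next iterate is (x, y)₁ = (0.124, -1.899).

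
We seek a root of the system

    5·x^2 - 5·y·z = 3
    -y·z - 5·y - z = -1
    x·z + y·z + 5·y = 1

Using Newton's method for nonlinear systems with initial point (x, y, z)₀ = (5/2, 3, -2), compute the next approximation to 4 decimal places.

(1.0587, 0.8957, -1.9217)

At (5/2, 3, -2): F = (58.2500, -6.0000, 3.0000).
Jacobian J = [[10·x, -5·z, -5·y], [0, -z - 5, -y - 1], [z, z + 5, x + y]].
At the point, J = [[25.0000, 10.0000, -15.0000], [0.0000, -3.0000, -4.0000], [-2.0000, 3.0000, 5.5000]] (det J = 57.5000).
Solving J·Δ = −F gives Δ = (-1.4413, -2.1043, 0.0783).
Then the next iterate is (x, y, z)₁ = (1.0587, 0.8957, -1.9217).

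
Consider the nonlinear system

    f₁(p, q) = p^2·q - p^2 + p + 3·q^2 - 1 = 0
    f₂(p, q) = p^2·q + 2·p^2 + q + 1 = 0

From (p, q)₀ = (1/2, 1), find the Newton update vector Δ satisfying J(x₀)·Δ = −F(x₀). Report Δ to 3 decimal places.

At (1/2, 1): F = (2.500, 2.750).
Jacobian J = [[2·p·q - 2·p + 1, p^2 + 6·q], [2·p·q + 4·p, p^2 + 1]].
At the point, J = [[1.000, 6.250], [3.000, 1.250]] (det J = -17.500).
Solving J·Δ = −F gives Δ = (-0.804, -0.271).

(-0.804, -0.271)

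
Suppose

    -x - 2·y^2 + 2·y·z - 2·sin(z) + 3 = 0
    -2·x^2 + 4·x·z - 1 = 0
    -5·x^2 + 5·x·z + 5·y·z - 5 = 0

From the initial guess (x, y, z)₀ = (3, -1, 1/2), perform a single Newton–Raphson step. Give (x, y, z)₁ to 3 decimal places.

At (3, -1, 1/2): F = (-3.95885, -13.000, -45.000).
Jacobian J = [[-1, -4·y + 2·z, 2·y - 2·cos(z)], [-4·x + 4·z, 0, 4·x], [-10·x + 5·z, 5·z, 5·x + 5·y]].
At the point, J = [[-1.000, 5.000, -3.75517], [-10.000, 0.000, 12.000], [-27.500, 2.500, 10.000]] (det J = -1026.12087).
Solving J·Δ = −F gives Δ = (-1.763, 0.149, -0.386).
Then the next iterate is (x, y, z)₁ = (1.237, -0.851, 0.114).

(1.237, -0.851, 0.114)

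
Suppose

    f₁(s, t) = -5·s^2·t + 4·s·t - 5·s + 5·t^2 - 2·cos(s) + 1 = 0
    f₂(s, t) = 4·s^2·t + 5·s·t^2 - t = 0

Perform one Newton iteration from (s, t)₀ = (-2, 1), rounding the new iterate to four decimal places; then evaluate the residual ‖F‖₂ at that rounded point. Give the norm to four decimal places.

At (-2, 1): F = (-11.167706, 5.0000).
Jacobian J = [[-10·s·t + 4·t + 2·sin(s) - 5, -5·s^2 + 4·s + 10·t], [8·s·t + 5·t^2, 4·s^2 + 10·s·t - 1]].
At the point, J = [[17.181405, -18.0000], [-11.0000, -5.0000]] (det J = -283.907026).
Solving J·Δ = −F gives Δ = (0.5137, -0.1301).
Then the next iterate is (s, t)₁ = (-1.4863, 0.8699).
Re-evaluating at (-1.4863, 0.8699): F = (-2.733818, 1.193232), so ‖F‖₂ = 2.9829.

2.9829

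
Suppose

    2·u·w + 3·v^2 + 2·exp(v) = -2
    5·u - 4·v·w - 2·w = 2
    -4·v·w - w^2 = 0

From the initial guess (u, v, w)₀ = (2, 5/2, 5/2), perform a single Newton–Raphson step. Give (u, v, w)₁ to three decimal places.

At (2, 5/2, 5/2): F = (55.11499, -22.000, -31.250).
Jacobian J = [[2·w, 6·v + 2·exp(v), 2·u], [5, -4·w, -4·v - 2], [0, -4·w, -4·v - 2·w]].
At the point, J = [[5.000, 39.36499, 4.000], [5.000, -10.000, -12.000], [0.000, -10.000, -15.000]] (det J = 2902.37409).
Solving J·Δ = −F gives Δ = (-1.053, -1.131, -1.329).
Then the next iterate is (u, v, w)₁ = (0.947, 1.369, 1.171).

(0.947, 1.369, 1.171)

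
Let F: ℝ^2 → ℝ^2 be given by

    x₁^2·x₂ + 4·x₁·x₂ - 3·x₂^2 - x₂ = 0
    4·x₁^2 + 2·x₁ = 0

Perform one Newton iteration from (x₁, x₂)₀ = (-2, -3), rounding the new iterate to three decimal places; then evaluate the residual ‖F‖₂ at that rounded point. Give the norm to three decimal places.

At (-2, -3): F = (-12.000, 12.000).
Jacobian J = [[2·x₁·x₂ + 4·x₂, x₁^2 + 4·x₁ - 6·x₂ - 1], [8·x₁ + 2, 0]].
At the point, J = [[0.000, 13.000], [-14.000, 0.000]] (det J = 182.000).
Solving J·Δ = −F gives Δ = (0.857, 0.923).
Then the next iterate is (x₁, x₂)₁ = (-1.143, -2.077).
Re-evaluating at (-1.143, -2.077): F = (-4.08224, 2.93980), so ‖F‖₂ = 5.031.

5.031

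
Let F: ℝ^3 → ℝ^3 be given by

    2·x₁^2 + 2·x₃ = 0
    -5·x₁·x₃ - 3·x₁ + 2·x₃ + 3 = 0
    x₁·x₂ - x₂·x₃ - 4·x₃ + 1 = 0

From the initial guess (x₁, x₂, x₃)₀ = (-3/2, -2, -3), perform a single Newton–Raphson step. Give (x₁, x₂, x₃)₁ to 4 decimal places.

At (-3/2, -2, -3): F = (-1.5000, -21.0000, 10.0000).
Jacobian J = [[4·x₁, 0, 2], [-5·x₃ - 3, 0, -5·x₁ + 2], [x₂, x₁ - x₃, -x₂ - 4]].
At the point, J = [[-6.0000, 0.0000, 2.0000], [12.0000, 0.0000, 9.5000], [-2.0000, 1.5000, -2.0000]] (det J = 121.5000).
Solving J·Δ = −F gives Δ = (0.3426, -3.8395, 1.7778).
Then the next iterate is (x₁, x₂, x₃)₁ = (-1.1574, -5.8395, -1.2222).

(-1.1574, -5.8395, -1.2222)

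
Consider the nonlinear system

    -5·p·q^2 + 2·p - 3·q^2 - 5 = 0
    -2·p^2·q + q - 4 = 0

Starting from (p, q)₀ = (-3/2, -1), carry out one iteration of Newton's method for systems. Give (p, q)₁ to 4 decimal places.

(-1.3218, -1.4483)

At (-3/2, -1): F = (-3.5000, -0.5000).
Jacobian J = [[-5·q^2 + 2, -10·p·q - 6·q], [-4·p·q, -2·p^2 + 1]].
At the point, J = [[-3.0000, -9.0000], [-6.0000, -3.5000]] (det J = -43.5000).
Solving J·Δ = −F gives Δ = (0.1782, -0.4483).
Then the next iterate is (p, q)₁ = (-1.3218, -1.4483).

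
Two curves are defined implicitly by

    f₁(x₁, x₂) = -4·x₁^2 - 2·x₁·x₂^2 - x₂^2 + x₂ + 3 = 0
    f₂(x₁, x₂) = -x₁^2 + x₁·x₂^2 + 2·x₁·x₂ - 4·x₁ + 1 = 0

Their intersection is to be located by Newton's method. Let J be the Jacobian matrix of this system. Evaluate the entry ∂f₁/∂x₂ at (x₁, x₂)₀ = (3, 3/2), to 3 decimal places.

-20.000

∂f₁/∂x₂ = -4·x₁·x₂ - 2·x₂ + 1.
At (3, 3/2) this is -20.000.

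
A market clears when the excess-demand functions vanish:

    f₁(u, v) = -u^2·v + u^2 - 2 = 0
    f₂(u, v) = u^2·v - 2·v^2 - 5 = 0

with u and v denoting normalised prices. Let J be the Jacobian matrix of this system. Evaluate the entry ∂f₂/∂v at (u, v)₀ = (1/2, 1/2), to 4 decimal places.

-1.7500

∂f₂/∂v = u^2 - 4·v.
At (1/2, 1/2) this is -1.7500.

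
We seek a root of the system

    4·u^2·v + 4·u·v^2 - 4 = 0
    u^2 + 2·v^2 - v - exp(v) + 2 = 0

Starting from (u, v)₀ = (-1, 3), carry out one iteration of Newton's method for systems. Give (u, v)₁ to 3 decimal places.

At (-1, 3): F = (-28.000, -2.08554).
Jacobian J = [[8·u·v + 4·v^2, 4·u^2 + 8·u·v], [2·u, 4·v - exp(v) - 1]].
At the point, J = [[12.000, -20.000], [-2.000, -9.08554]] (det J = -149.02644).
Solving J·Δ = −F gives Δ = (1.427, -0.544).
Then the next iterate is (u, v)₁ = (0.427, 2.456).

(0.427, 2.456)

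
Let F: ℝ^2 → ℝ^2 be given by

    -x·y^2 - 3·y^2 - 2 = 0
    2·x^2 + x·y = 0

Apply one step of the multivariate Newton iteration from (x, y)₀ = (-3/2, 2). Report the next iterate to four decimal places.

At (-3/2, 2): F = (-8.0000, 1.5000).
Jacobian J = [[-y^2, -2·x·y - 6·y], [4·x + y, x]].
At the point, J = [[-4.0000, -6.0000], [-4.0000, -1.5000]] (det J = -18.0000).
Solving J·Δ = −F gives Δ = (1.1667, -2.1111).
Then the next iterate is (x, y)₁ = (-0.3333, -0.1111).

(-0.3333, -0.1111)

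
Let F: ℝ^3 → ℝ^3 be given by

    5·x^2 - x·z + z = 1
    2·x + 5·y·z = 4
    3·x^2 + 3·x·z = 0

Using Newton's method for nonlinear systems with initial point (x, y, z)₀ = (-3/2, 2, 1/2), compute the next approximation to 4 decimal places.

(-0.7881, 2.9763, 0.3136)

At (-3/2, 2, 1/2): F = (11.5000, -2.0000, 4.5000).
Jacobian J = [[10·x - z, 0, -x + 1], [2, 5·z, 5·y], [6·x + 3·z, 0, 3·x]].
At the point, J = [[-15.5000, 0.0000, 2.5000], [2.0000, 2.5000, 10.0000], [-7.5000, 0.0000, -4.5000]] (det J = 221.2500).
Solving J·Δ = −F gives Δ = (0.7119, 0.9763, -0.1864).
Then the next iterate is (x, y, z)₁ = (-0.7881, 2.9763, 0.3136).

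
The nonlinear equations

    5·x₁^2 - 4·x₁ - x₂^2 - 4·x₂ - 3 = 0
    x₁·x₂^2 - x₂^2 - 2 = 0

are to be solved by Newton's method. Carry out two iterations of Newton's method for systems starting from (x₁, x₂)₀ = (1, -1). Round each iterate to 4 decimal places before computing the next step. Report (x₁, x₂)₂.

At (1, -1): F = (1.0000, -2.0000).
Jacobian J = [[10·x₁ - 4, -2·x₂ - 4], [x₂^2, 2·x₁·x₂ - 2·x₂]].
At the point, J = [[6.0000, -2.0000], [1.0000, 0.0000]] (det J = 2.0000).
Solving J·Δ = −F gives Δ = (2.0000, 6.5000).
Then the next iterate is (x₁, x₂)₁ = (3.0000, 5.5000).
Round to (3.0000, 5.5000) and repeat: F = (-22.2500, 58.5000), J = [[26.0000, -15.0000], [30.2500, 22.0000]].
Δ = (-0.3783, -2.1390), so (x₁, x₂)₂ = (2.6217, 3.3610).

(2.6217, 3.3610)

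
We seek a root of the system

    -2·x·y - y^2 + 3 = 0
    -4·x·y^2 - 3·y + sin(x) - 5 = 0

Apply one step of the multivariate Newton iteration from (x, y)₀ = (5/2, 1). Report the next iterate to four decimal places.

At (5/2, 1): F = (-3.0000, -17.401528).
Jacobian J = [[-2·y, -2·x - 2·y], [-4·y^2 + cos(x), -8·x·y - 3]].
At the point, J = [[-2.0000, -7.0000], [-4.801144, -23.0000]] (det J = 12.391995).
Solving J·Δ = −F gives Δ = (4.2617, -1.6462).
Then the next iterate is (x, y)₁ = (6.7617, -0.6462).

(6.7617, -0.6462)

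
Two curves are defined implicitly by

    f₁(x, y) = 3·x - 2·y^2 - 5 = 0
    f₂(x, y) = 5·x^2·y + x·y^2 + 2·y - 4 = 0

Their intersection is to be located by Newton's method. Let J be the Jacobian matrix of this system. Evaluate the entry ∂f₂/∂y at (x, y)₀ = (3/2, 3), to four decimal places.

22.2500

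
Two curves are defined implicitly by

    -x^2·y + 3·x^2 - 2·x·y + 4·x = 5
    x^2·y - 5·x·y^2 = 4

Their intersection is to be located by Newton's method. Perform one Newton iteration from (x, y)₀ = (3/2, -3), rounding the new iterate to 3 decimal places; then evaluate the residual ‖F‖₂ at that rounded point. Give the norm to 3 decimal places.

24.487

At (3/2, -3): F = (23.500, -78.250).
Jacobian J = [[-2·x·y + 6·x - 2·y + 4, -x^2 - 2·x], [2·x·y - 5·y^2, x^2 - 10·x·y]].
At the point, J = [[28.000, -5.250], [-54.000, 47.250]] (det J = 1039.500).
Solving J·Δ = −F gives Δ = (-0.673, 0.887).
Then the next iterate is (x, y)₁ = (0.827, -2.113).
Re-evaluating at (0.827, -2.113): F = (5.29983, -23.90696), so ‖F‖₂ = 24.487.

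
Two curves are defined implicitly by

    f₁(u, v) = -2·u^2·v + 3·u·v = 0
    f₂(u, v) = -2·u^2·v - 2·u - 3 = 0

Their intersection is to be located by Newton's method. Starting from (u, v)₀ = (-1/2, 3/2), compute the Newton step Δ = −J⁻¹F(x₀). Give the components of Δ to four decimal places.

(-2.2857, -10.0714)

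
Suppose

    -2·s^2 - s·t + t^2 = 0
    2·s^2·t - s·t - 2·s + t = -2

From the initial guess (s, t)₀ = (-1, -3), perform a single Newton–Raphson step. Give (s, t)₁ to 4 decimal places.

At (-1, -3): F = (4.0000, -8.0000).
Jacobian J = [[-4·s - t, -s + 2·t], [4·s·t - t - 2, 2·s^2 - s + 1]].
At the point, J = [[7.0000, -5.0000], [13.0000, 4.0000]] (det J = 93.0000).
Solving J·Δ = −F gives Δ = (0.2581, 1.1613).
Then the next iterate is (s, t)₁ = (-0.7419, -1.8387).

(-0.7419, -1.8387)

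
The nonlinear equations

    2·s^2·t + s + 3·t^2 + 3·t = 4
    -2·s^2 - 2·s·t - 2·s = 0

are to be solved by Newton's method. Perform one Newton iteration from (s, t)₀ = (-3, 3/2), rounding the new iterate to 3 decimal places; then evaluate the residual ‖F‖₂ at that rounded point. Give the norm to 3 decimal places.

8.150

At (-3, 3/2): F = (31.250, -3.000).
Jacobian J = [[4·s·t + 1, 2·s^2 + 6·t + 3], [-4·s - 2·t - 2, -2·s]].
At the point, J = [[-17.000, 30.000], [7.000, 6.000]] (det J = -312.000).
Solving J·Δ = −F gives Δ = (0.889, -0.538).
Then the next iterate is (s, t)₁ = (-2.111, 0.962).
Re-evaluating at (-2.111, 0.962): F = (8.12529, -0.62908), so ‖F‖₂ = 8.150.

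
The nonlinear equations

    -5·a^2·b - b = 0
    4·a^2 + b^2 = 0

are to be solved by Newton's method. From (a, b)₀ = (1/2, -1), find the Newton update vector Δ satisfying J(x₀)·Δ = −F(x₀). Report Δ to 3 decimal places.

At (1/2, -1): F = (2.250, 2.000).
Jacobian J = [[-10·a·b, -5·a^2 - 1], [8·a, 2·b]].
At the point, J = [[5.000, -2.250], [4.000, -2.000]] (det J = -1.000).
Solving J·Δ = −F gives Δ = (0.000, 1.000).

(0.000, 1.000)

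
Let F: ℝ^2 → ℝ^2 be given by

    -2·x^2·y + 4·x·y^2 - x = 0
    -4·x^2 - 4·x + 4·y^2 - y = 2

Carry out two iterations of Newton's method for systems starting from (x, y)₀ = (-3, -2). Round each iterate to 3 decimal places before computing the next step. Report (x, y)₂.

(-1.695, -1.139)

At (-3, -2): F = (-9.000, -8.000).
Jacobian J = [[-4·x·y + 4·y^2 - 1, -2·x^2 + 8·x·y], [-8·x - 4, 8·y - 1]].
At the point, J = [[-9.000, 30.000], [20.000, -17.000]] (det J = -447.000).
Solving J·Δ = −F gives Δ = (0.879, 0.564).
Then the next iterate is (x, y)₁ = (-2.121, -1.436).
Round to (-2.121, -1.436) and repeat: F = (-2.45373, -1.82618), J = [[-4.93464, 15.36877], [12.968, -12.488]].
Δ = (0.426, 0.297), so (x, y)₂ = (-1.695, -1.139).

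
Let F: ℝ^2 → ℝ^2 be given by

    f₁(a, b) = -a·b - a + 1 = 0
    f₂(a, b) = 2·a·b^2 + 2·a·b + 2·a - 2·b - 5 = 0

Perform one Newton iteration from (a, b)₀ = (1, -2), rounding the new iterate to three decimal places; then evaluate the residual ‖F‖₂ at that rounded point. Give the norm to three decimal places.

At (1, -2): F = (2.000, 5.000).
Jacobian J = [[-b - 1, -a], [2·b^2 + 2·b + 2, 4·a·b + 2·a - 2]].
At the point, J = [[1.000, -1.000], [6.000, -8.000]] (det J = -2.000).
Solving J·Δ = −F gives Δ = (-5.500, -3.500).
Then the next iterate is (a, b)₁ = (-4.500, -5.500).
Re-evaluating at (-4.500, -5.500): F = (-19.250, -225.750), so ‖F‖₂ = 226.569.

226.569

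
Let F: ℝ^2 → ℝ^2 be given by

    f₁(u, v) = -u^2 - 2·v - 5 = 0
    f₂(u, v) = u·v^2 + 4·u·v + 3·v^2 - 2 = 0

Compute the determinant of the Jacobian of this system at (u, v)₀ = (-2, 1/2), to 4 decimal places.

-23.5000

J = [[-2·u, -2], [v^2 + 4·v, 2·u·v + 4·u + 6·v]].
At the point, J = [[4.0000, -2.0000], [2.2500, -7.0000]].
det J = -23.5000.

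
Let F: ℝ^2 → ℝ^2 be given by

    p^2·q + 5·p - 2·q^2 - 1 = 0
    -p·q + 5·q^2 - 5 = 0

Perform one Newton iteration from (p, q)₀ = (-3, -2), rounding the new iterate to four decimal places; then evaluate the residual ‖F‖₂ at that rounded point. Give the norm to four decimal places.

12.6235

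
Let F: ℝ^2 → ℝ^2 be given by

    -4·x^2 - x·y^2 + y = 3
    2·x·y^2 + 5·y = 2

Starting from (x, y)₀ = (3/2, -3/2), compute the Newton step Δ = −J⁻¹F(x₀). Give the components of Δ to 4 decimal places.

(-2.5620, -3.5698)

At (3/2, -3/2): F = (-16.8750, -2.7500).
Jacobian J = [[-8·x - y^2, -2·x·y + 1], [2·y^2, 4·x·y + 5]].
At the point, J = [[-14.2500, 5.5000], [4.5000, -4.0000]] (det J = 32.2500).
Solving J·Δ = −F gives Δ = (-2.5620, -3.5698).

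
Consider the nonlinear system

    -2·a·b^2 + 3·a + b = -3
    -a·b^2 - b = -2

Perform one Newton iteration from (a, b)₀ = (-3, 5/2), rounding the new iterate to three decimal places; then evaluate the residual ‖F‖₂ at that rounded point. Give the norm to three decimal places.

12.052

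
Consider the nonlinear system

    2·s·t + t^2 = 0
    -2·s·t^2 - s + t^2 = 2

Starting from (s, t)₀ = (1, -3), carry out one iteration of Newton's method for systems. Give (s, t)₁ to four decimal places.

At (1, -3): F = (3.0000, -12.0000).
Jacobian J = [[2·t, 2·s + 2·t], [-2·t^2 - 1, -4·s·t + 2·t]].
At the point, J = [[-6.0000, -4.0000], [-19.0000, 6.0000]] (det J = -112.0000).
Solving J·Δ = −F gives Δ = (-0.2679, 1.1518).
Then the next iterate is (s, t)₁ = (0.7321, -1.8482).

(0.7321, -1.8482)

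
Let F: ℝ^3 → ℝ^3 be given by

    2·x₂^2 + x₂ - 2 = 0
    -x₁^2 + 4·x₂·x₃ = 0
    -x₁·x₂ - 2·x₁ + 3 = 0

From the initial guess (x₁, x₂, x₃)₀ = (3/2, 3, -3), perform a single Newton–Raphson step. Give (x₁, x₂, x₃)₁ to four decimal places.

(1.0385, 1.5385, -1.3894)

At (3/2, 3, -3): F = (19.0000, -38.2500, -4.5000).
Jacobian J = [[0, 4·x₂ + 1, 0], [-2·x₁, 4·x₃, 4·x₂], [-x₂ - 2, -x₁, 0]].
At the point, J = [[0.0000, 13.0000, 0.0000], [-3.0000, -12.0000, 12.0000], [-5.0000, -1.5000, 0.0000]] (det J = -780.0000).
Solving J·Δ = −F gives Δ = (-0.4615, -1.4615, 1.6106).
Then the next iterate is (x₁, x₂, x₃)₁ = (1.0385, 1.5385, -1.3894).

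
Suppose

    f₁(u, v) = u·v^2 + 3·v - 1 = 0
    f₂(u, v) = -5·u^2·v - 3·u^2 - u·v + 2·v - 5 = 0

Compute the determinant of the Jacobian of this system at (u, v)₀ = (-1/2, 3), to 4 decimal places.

11.2500

J = [[v^2, 2·u·v + 3], [-10·u·v - 6·u - v, -5·u^2 - u + 2]].
At the point, J = [[9.0000, 0.0000], [15.0000, 1.2500]].
det J = 11.2500.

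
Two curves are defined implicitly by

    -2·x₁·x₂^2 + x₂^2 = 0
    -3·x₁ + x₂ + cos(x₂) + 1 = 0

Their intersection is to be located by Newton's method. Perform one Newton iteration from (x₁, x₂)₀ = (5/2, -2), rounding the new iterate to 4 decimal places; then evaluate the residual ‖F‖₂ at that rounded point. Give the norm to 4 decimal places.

At (5/2, -2): F = (-16.0000, -8.916147).
Jacobian J = [[-2·x₂^2, -4·x₁·x₂ + 2·x₂], [-3, -sin(x₂) + 1]].
At the point, J = [[-8.0000, 16.0000], [-3.0000, 1.909297]] (det J = 32.725621).
Solving J·Δ = −F gives Δ = (-3.4257, -0.7129).
Then the next iterate is (x₁, x₂)₁ = (-0.9257, -2.7129).
Re-evaluating at (-0.9257, -2.7129): F = (20.985809, 0.154690), so ‖F‖₂ = 20.9864.

20.9864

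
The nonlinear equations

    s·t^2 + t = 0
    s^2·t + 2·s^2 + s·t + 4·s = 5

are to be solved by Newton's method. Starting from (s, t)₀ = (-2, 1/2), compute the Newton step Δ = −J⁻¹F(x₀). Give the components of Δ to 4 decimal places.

At (-2, 1/2): F = (0.0000, -4.0000).
Jacobian J = [[t^2, 2·s·t + 1], [2·s·t + 4·s + t + 4, s^2 + s]].
At the point, J = [[0.2500, -1.0000], [-5.5000, 2.0000]] (det J = -5.0000).
Solving J·Δ = −F gives Δ = (-0.8000, -0.2000).

(-0.8000, -0.2000)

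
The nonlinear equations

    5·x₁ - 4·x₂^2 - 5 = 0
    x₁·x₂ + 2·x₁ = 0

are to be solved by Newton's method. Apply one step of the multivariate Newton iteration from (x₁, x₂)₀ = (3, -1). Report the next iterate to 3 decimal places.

(3.857, -2.286)

At (3, -1): F = (6.000, 3.000).
Jacobian J = [[5, -8·x₂], [x₂ + 2, x₁]].
At the point, J = [[5.000, 8.000], [1.000, 3.000]] (det J = 7.000).
Solving J·Δ = −F gives Δ = (0.857, -1.286).
Then the next iterate is (x₁, x₂)₁ = (3.857, -2.286).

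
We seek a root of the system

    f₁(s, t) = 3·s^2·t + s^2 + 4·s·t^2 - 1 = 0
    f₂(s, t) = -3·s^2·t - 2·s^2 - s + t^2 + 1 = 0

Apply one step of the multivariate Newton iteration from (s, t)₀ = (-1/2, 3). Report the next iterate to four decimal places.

At (-1/2, 3): F = (-16.5000, 7.7500).
Jacobian J = [[6·s·t + 2·s + 4·t^2, 3·s^2 + 8·s·t], [-6·s·t - 4·s - 1, -3·s^2 + 2·t]].
At the point, J = [[26.0000, -11.2500], [10.0000, 5.2500]] (det J = 249.0000).
Solving J·Δ = −F gives Δ = (-0.0023, -1.4719).
Then the next iterate is (s, t)₁ = (-0.5023, 1.5281).

(-0.5023, 1.5281)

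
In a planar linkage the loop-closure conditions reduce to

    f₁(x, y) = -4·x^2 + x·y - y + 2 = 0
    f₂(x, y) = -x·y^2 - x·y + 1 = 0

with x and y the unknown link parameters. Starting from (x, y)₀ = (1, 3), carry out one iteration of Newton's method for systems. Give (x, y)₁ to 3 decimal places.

At (1, 3): F = (-2.000, -11.000).
Jacobian J = [[-8·x + y, x - 1], [-y^2 - y, -2·x·y - x]].
At the point, J = [[-5.000, 0.000], [-12.000, -7.000]] (det J = 35.000).
Solving J·Δ = −F gives Δ = (-0.400, -0.886).
Then the next iterate is (x, y)₁ = (0.600, 2.114).

(0.600, 2.114)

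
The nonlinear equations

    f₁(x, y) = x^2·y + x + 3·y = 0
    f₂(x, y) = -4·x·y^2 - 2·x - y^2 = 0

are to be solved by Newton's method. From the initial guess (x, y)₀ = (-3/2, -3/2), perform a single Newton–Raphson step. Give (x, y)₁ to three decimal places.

At (-3/2, -3/2): F = (-9.375, 14.250).
Jacobian J = [[2·x·y + 1, x^2 + 3], [-4·y^2 - 2, -8·x·y - 2·y]].
At the point, J = [[5.500, 5.250], [-11.000, -15.000]] (det J = -24.750).
Solving J·Δ = −F gives Δ = (2.659, -1.000).
Then the next iterate is (x, y)₁ = (1.159, -2.500).

(1.159, -2.500)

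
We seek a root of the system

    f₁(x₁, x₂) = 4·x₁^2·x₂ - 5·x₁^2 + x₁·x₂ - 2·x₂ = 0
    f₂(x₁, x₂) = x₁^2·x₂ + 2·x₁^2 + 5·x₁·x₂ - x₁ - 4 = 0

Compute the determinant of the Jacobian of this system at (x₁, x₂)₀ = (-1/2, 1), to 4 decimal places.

-3.0000

J = [[8·x₁·x₂ - 10·x₁ + x₂, 4·x₁^2 + x₁ - 2], [2·x₁·x₂ + 4·x₁ + 5·x₂ - 1, x₁^2 + 5·x₁]].
At the point, J = [[2.0000, -1.5000], [1.0000, -2.2500]].
det J = -3.0000.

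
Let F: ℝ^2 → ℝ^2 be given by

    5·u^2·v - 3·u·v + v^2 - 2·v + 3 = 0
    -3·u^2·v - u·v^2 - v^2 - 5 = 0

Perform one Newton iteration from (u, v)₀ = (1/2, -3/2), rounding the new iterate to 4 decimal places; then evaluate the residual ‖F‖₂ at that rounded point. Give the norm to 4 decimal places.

3375.2938

At (1/2, -3/2): F = (8.6250, -7.2500).
Jacobian J = [[10·u·v - 3·v, 5·u^2 - 3·u + 2·v - 2], [-6·u·v - v^2, -3·u^2 - 2·u·v - 2·v]].
At the point, J = [[-3.0000, -5.2500], [2.2500, 3.7500]] (det J = 0.5625).
Solving J·Δ = −F gives Δ = (10.1667, -4.1667).
Then the next iterate is (u, v)₁ = (10.6667, -5.6667).
Re-evaluating at (10.6667, -5.6667): F = (-2995.962959, 1554.610582), so ‖F‖₂ = 3375.2938.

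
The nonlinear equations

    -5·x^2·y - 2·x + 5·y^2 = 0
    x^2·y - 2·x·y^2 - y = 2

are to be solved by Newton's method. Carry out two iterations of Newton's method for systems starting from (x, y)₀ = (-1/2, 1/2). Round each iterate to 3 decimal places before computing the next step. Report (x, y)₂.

(4.793, 1.890)

At (-1/2, 1/2): F = (1.625, -2.125).
Jacobian J = [[-10·x·y - 2, -5·x^2 + 10·y], [2·x·y - 2·y^2, x^2 - 4·x·y - 1]].
At the point, J = [[0.500, 3.750], [-1.000, 0.250]] (det J = 3.875).
Solving J·Δ = −F gives Δ = (-2.161, -0.145).
Then the next iterate is (x, y)₁ = (-2.661, 0.355).
Round to (-2.661, 0.355) and repeat: F = (-6.61651, 0.82943), J = [[7.44655, -31.85461], [-2.14136, 9.85954]].
Δ = (7.454, 1.535), so (x, y)₂ = (4.793, 1.890).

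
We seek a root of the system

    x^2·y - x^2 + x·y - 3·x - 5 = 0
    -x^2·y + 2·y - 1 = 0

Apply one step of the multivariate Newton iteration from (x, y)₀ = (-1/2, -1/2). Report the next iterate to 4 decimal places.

(-2.3793, 0.0345)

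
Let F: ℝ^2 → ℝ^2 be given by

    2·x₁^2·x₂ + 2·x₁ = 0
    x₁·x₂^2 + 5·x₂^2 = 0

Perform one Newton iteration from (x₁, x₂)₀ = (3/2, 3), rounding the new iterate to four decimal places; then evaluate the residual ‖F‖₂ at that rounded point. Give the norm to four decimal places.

At (3/2, 3): F = (16.5000, 58.5000).
Jacobian J = [[4·x₁·x₂ + 2, 2·x₁^2], [x₂^2, 2·x₁·x₂ + 10·x₂]].
At the point, J = [[20.0000, 4.5000], [9.0000, 39.0000]] (det J = 739.5000).
Solving J·Δ = −F gives Δ = (-0.5142, -1.3813).
Then the next iterate is (x₁, x₂)₁ = (0.9858, 1.6187).
Re-evaluating at (0.9858, 1.6187): F = (5.117711, 15.683931), so ‖F‖₂ = 16.4978.

16.4978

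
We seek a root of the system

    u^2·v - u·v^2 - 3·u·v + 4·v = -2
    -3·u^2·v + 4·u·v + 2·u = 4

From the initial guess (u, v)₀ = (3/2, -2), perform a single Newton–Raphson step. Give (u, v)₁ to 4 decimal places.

At (3/2, -2): F = (-7.5000, 0.5000).
Jacobian J = [[2·u·v - v^2 - 3·v, u^2 - 2·u·v - 3·u + 4], [-6·u·v + 4·v + 2, -3·u^2 + 4·u]].
At the point, J = [[-4.0000, 7.7500], [12.0000, -0.7500]] (det J = -90.0000).
Solving J·Δ = −F gives Δ = (0.0194, 0.9778).
Then the next iterate is (u, v)₁ = (1.5194, -1.0222).

(1.5194, -1.0222)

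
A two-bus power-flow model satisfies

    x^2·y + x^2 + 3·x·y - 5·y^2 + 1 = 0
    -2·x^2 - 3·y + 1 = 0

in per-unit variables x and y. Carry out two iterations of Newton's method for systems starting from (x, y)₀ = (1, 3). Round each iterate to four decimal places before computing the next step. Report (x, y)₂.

(-1.9342, 0.1377)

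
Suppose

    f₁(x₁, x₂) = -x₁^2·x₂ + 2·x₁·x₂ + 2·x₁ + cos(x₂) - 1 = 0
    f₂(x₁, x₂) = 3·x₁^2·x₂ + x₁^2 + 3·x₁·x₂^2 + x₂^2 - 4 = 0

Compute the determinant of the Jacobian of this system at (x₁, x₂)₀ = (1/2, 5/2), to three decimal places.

55.496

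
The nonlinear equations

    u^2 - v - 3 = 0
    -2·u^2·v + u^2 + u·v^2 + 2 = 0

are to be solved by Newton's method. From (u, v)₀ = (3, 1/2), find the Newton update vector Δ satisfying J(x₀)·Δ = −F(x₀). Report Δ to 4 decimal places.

(-0.8886, 0.1685)

At (3, 1/2): F = (5.5000, 2.7500).
Jacobian J = [[2·u, -1], [-4·u·v + 2·u + v^2, -2·u^2 + 2·u·v]].
At the point, J = [[6.0000, -1.0000], [0.2500, -15.0000]] (det J = -89.7500).
Solving J·Δ = −F gives Δ = (-0.8886, 0.1685).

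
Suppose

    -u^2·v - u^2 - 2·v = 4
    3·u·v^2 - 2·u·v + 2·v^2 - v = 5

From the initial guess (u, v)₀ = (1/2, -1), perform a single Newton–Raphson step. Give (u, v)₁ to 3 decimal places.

(-1.200, -1.889)

At (1/2, -1): F = (-2.000, 0.500).
Jacobian J = [[-2·u·v - 2·u, -u^2 - 2], [3·v^2 - 2·v, 6·u·v - 2·u + 4·v - 1]].
At the point, J = [[0.000, -2.250], [5.000, -9.000]] (det J = 11.250).
Solving J·Δ = −F gives Δ = (-1.700, -0.889).
Then the next iterate is (u, v)₁ = (-1.200, -1.889).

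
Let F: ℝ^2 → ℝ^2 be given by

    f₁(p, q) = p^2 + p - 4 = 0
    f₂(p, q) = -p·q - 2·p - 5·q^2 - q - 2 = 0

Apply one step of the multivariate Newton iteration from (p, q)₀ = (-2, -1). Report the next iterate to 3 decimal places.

At (-2, -1): F = (-2.000, -4.000).
Jacobian J = [[2·p + 1, 0], [-q - 2, -p - 10·q - 1]].
At the point, J = [[-3.000, 0.000], [-1.000, 11.000]] (det J = -33.000).
Solving J·Δ = −F gives Δ = (-0.667, 0.303).
Then the next iterate is (p, q)₁ = (-2.667, -0.697).

(-2.667, -0.697)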